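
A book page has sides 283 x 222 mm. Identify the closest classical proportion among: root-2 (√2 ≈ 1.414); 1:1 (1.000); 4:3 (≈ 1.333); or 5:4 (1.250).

5:4

Ratio = 283 / 222 ≈ 1.275.
Distances: root-2 1.414 (Δ 0.139); 1:1 1.000 (Δ 0.275); 4:3 1.333 (Δ 0.058); 5:4 1.250 (Δ 0.025).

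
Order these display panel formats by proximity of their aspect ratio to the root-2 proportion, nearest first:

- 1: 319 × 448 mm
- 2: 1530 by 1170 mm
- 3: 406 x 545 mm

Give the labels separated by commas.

1, 3, 2

Ratios: 1 = 448 / 319 ≈ 1.404; 2 = 1530 / 1170 ≈ 1.308; 3 = 545 / 406 ≈ 1.342.
|Δ from 1.414|: 1 0.010; 2 0.106; 3 0.072.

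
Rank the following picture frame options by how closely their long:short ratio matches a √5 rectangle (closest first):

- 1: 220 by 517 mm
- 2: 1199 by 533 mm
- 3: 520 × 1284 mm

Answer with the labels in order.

1: 517/220 ≈ 2.350 → |2.350 − 2.236| = 0.114
2: 1199/533 ≈ 2.250 → |2.250 − 2.236| = 0.014
3: 1284/520 ≈ 2.469 → |2.469 − 2.236| = 0.233

2, 1, 3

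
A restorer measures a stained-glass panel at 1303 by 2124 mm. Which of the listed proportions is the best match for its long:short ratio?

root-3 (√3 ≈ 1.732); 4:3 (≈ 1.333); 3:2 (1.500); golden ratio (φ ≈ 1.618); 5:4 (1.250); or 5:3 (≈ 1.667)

golden ratio

Ratio = 2124 / 1303 ≈ 1.630.
Distances: root-3 1.732 (Δ 0.102); 4:3 1.333 (Δ 0.297); 3:2 1.500 (Δ 0.130); golden ratio 1.618 (Δ 0.012); 5:4 1.250 (Δ 0.380); 5:3 1.667 (Δ 0.037).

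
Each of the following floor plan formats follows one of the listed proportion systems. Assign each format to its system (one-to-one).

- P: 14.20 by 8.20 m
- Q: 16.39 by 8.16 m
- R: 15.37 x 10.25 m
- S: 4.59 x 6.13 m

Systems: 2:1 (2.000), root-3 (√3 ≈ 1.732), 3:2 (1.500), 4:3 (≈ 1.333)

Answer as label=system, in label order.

P=root-3, Q=2:1, R=3:2, S=4:3

Ratios: P ≈ 1.732; Q ≈ 2.009; R ≈ 1.500; S ≈ 1.336.
Targets: 2:1 ≈ 2.000; root-3 ≈ 1.732; 3:2 ≈ 1.500; 4:3 ≈ 1.333.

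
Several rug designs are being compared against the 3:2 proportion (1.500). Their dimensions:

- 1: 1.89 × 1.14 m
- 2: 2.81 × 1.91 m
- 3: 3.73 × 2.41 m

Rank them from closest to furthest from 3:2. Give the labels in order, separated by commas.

2, 3, 1

Ratios: 1 = 1.89 / 1.14 ≈ 1.658; 2 = 2.81 / 1.91 ≈ 1.471; 3 = 3.73 / 2.41 ≈ 1.548.
|Δ from 1.500|: 1 0.158; 2 0.029; 3 0.048.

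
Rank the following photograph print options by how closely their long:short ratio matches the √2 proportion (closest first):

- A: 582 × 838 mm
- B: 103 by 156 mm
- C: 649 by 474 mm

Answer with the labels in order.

A, C, B

A: 838/582 ≈ 1.440 → |1.440 − 1.414| = 0.026
B: 156/103 ≈ 1.515 → |1.515 − 1.414| = 0.101
C: 649/474 ≈ 1.369 → |1.369 − 1.414| = 0.045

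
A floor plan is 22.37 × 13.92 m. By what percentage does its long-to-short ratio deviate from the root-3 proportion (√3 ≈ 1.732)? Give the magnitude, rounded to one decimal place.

Ratio = 22.37 / 13.92 ≈ 1.6070.
Ideal root-3 ≈ 1.7321. |1.6070 − 1.7321| / 1.7321 ≈ 7.22% → 7.2%.

7.2%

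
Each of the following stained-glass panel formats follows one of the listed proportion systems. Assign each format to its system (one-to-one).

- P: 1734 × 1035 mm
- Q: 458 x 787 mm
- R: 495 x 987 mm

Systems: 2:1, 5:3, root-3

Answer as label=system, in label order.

P=5:3, Q=root-3, R=2:1

P = 1734/1035 ≈ 1.675 → 5:3 (1.667)
Q = 787/458 ≈ 1.718 → root-3 (1.732)
R = 987/495 ≈ 1.994 → 2:1 (2.000)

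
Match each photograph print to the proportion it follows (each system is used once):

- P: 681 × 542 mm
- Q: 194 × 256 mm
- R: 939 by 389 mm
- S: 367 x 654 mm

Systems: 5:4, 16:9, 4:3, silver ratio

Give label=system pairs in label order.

P=5:4, Q=4:3, R=silver ratio, S=16:9

Ratios: P ≈ 1.256; Q ≈ 1.320; R ≈ 2.414; S ≈ 1.782.
Targets: 5:4 ≈ 1.250; 16:9 ≈ 1.778; 4:3 ≈ 1.333; silver ratio ≈ 2.414.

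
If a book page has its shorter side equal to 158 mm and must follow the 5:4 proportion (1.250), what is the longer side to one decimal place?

5:4 = 1.25000.
Longer side = 158 × 1.25000 ≈ 197.500 → 197.5 mm.

197.5 mm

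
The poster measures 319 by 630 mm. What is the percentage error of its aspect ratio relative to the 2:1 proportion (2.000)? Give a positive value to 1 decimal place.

Ratio = 630 / 319 ≈ 1.9749.
Ideal 2:1 = 2.0000. |1.9749 − 2.0000| / 2.0000 ≈ 1.25% → 1.3%.

1.3%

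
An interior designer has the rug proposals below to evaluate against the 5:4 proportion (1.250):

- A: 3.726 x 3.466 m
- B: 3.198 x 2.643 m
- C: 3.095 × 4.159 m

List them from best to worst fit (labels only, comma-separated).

Ratios: A = 3.726 / 3.466 ≈ 1.075; B = 3.198 / 2.643 ≈ 1.210; C = 4.159 / 3.095 ≈ 1.344.
|Δ from 1.250|: A 0.175; B 0.040; C 0.094.

B, C, A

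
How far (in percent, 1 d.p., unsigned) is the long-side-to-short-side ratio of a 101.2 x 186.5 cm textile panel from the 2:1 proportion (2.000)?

7.9%

Ratio = 186.5 / 101.2 ≈ 1.8429.
Ideal 2:1 = 2.0000. |1.8429 − 2.0000| / 2.0000 ≈ 7.86% → 7.9%.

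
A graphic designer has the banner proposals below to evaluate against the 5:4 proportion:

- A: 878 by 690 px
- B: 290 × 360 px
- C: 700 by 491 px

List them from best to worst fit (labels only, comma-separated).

B, A, C

A: 878/690 ≈ 1.272 → |1.272 − 1.250| = 0.022
B: 360/290 ≈ 1.241 → |1.241 − 1.250| = 0.009
C: 700/491 ≈ 1.426 → |1.426 − 1.250| = 0.176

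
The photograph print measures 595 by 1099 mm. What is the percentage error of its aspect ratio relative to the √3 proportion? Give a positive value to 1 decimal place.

6.6%

Ratio = 1099 / 595 ≈ 1.8471.
Ideal root-3 ≈ 1.7321. |1.8471 − 1.7321| / 1.7321 ≈ 6.64% → 6.6%.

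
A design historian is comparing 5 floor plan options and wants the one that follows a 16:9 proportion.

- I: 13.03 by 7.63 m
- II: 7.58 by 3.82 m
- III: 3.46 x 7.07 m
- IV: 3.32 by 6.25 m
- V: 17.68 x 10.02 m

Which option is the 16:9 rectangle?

V

Target 16:9 ≈ 1.778.
I: 1.708 (Δ0.070)  II: 1.984 (Δ0.206)  III: 2.043 (Δ0.265)  IV: 1.883 (Δ0.105)  V: 1.764 (Δ0.014)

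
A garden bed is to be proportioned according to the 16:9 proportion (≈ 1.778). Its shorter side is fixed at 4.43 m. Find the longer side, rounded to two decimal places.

16:9 ≈ 1.77778.
Longer side = 4.43 × 1.77778 ≈ 7.8756 → 7.88 m.

7.88 m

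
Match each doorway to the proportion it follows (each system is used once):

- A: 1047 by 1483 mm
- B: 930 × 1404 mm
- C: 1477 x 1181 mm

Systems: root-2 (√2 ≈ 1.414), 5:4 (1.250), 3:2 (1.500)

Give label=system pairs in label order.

A = 1483/1047 ≈ 1.416 → root-2 (1.414)
B = 1404/930 ≈ 1.510 → 3:2 (1.500)
C = 1477/1181 ≈ 1.251 → 5:4 (1.250)

A=root-2, B=3:2, C=5:4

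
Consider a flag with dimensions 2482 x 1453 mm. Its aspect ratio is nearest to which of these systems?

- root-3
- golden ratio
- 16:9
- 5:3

root-3

2482/1453 ≈ 1.708. Nearest candidates are root-3 (1.732, off by 0.024) and 5:3 (1.667, off by 0.041).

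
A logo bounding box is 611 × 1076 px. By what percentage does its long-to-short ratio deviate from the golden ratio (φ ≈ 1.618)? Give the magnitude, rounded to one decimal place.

8.8%

Ratio = 1076 / 611 ≈ 1.7610.
Ideal golden ratio ≈ 1.6180. |1.7610 − 1.6180| / 1.6180 ≈ 8.84% → 8.8%.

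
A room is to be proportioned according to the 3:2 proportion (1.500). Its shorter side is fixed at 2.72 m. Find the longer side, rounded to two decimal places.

3:2 = 1.50000.
Longer side = 2.72 × 1.50000 ≈ 4.0800 → 4.08 m.

4.08 m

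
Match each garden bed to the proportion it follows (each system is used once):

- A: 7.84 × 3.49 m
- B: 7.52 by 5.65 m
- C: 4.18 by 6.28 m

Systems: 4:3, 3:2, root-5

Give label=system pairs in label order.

Ratios: A ≈ 2.246; B ≈ 1.331; C ≈ 1.502.
Targets: 4:3 ≈ 1.333; 3:2 ≈ 1.500; root-5 ≈ 2.236.

A=root-5, B=4:3, C=3:2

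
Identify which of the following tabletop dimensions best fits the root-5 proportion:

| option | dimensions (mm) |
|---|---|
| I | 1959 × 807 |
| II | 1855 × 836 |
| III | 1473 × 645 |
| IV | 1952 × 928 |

II

Ratios (long/short): I ≈ 2.428; II ≈ 2.219; III ≈ 2.284; IV ≈ 2.103.
root-5 ≈ 2.236; option II is nearest (Δ 0.017).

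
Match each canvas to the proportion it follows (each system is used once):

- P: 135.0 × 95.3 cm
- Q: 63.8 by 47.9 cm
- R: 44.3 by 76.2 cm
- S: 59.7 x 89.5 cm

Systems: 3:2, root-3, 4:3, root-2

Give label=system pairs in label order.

P = 135.0/95.3 ≈ 1.417 → root-2 (1.414)
Q = 63.8/47.9 ≈ 1.332 → 4:3 (1.333)
R = 76.2/44.3 ≈ 1.720 → root-3 (1.732)
S = 89.5/59.7 ≈ 1.499 → 3:2 (1.500)

P=root-2, Q=4:3, R=root-3, S=3:2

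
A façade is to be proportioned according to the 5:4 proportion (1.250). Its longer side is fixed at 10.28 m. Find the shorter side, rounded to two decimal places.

5:4 = 1.25000.
Shorter side = 10.28 ÷ 1.25000 ≈ 8.2240 → 8.22 m.

8.22 m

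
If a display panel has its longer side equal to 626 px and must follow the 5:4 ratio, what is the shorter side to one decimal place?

5:4 = 1.25000.
Shorter side = 626 ÷ 1.25000 ≈ 500.800 → 500.8 px.

500.8 px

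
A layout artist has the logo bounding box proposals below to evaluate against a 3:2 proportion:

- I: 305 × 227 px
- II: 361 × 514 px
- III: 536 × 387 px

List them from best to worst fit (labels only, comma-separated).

II, III, I

I: 305/227 ≈ 1.344 → |1.344 − 1.500| = 0.156
II: 514/361 ≈ 1.424 → |1.424 − 1.500| = 0.076
III: 536/387 ≈ 1.385 → |1.385 − 1.500| = 0.115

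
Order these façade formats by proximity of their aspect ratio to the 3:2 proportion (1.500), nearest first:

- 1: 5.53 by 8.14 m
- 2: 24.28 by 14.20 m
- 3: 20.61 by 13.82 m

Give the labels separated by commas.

1: 8.14/5.53 ≈ 1.472 → |1.472 − 1.500| = 0.028
2: 24.28/14.20 ≈ 1.710 → |1.710 − 1.500| = 0.210
3: 20.61/13.82 ≈ 1.491 → |1.491 − 1.500| = 0.009

3, 1, 2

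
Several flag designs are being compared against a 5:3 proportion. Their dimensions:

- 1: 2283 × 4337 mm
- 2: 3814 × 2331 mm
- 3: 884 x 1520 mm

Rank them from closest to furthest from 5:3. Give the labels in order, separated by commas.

Ratios: 1 = 4337 / 2283 ≈ 1.900; 2 = 3814 / 2331 ≈ 1.636; 3 = 1520 / 884 ≈ 1.719.
|Δ from 1.667|: 1 0.233; 2 0.031; 3 0.052.

2, 3, 1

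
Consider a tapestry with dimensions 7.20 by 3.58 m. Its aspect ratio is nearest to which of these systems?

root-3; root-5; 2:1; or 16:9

Ratio = 7.20 / 3.58 ≈ 2.011.
Distances: root-3 1.732 (Δ 0.279); root-5 2.236 (Δ 0.225); 2:1 2.000 (Δ 0.011); 16:9 1.778 (Δ 0.233).

2:1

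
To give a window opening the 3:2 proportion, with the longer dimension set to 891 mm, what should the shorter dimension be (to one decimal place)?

3:2 = 1.50000.
Shorter side = 891 ÷ 1.50000 ≈ 594.000 → 594.0 mm.

594.0 mm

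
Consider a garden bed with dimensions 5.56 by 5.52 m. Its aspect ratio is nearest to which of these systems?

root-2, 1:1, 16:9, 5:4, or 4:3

Ratio = 5.56 / 5.52 ≈ 1.007.
Distances: root-2 1.414 (Δ 0.407); 1:1 1.000 (Δ 0.007); 16:9 1.778 (Δ 0.771); 5:4 1.250 (Δ 0.243); 4:3 1.333 (Δ 0.326).

1:1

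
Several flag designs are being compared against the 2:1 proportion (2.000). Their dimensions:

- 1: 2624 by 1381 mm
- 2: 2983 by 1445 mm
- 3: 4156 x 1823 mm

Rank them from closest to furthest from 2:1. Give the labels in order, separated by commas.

Ratios: 1 = 2624 / 1381 ≈ 1.900; 2 = 2983 / 1445 ≈ 2.064; 3 = 4156 / 1823 ≈ 2.280.
|Δ from 2.000|: 1 0.100; 2 0.064; 3 0.280.

2, 1, 3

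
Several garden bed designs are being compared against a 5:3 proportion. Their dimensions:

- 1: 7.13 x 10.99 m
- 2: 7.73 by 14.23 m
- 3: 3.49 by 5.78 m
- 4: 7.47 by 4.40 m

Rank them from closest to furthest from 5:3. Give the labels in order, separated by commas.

3, 4, 1, 2

Ratios: 1 = 10.99 / 7.13 ≈ 1.541; 2 = 14.23 / 7.73 ≈ 1.841; 3 = 5.78 / 3.49 ≈ 1.656; 4 = 7.47 / 4.40 ≈ 1.698.
|Δ from 1.667|: 1 0.126; 2 0.174; 3 0.011; 4 0.031.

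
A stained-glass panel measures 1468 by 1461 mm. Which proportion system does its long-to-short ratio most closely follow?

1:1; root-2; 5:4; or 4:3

1:1

Ratio = 1468 / 1461 ≈ 1.005.
Distances: 1:1 1.000 (Δ 0.005); root-2 1.414 (Δ 0.409); 5:4 1.250 (Δ 0.245); 4:3 1.333 (Δ 0.328).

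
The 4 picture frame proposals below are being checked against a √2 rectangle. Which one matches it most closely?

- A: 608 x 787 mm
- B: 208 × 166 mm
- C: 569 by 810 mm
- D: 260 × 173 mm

Ratios (long/short): A ≈ 1.294; B ≈ 1.253; C ≈ 1.424; D ≈ 1.503.
root-2 ≈ 1.414; option C is nearest (Δ 0.010).

C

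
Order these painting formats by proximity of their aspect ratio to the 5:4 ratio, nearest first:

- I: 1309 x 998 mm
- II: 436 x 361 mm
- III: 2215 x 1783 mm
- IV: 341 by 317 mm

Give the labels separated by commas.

Ratios: I = 1309 / 998 ≈ 1.312; II = 436 / 361 ≈ 1.208; III = 2215 / 1783 ≈ 1.242; IV = 341 / 317 ≈ 1.076.
|Δ from 1.250|: I 0.062; II 0.042; III 0.008; IV 0.174.

III, II, I, IV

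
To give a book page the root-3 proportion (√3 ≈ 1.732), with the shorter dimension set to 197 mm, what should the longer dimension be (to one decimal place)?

root-3 ≈ 1.73205.
Longer side = 197 × 1.73205 ≈ 341.214 → 341.2 mm.

341.2 mm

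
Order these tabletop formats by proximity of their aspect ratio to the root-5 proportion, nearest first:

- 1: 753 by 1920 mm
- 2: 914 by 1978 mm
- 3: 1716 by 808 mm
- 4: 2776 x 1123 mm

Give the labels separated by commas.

1: 1920/753 ≈ 2.550 → |2.550 − 2.236| = 0.314
2: 1978/914 ≈ 2.164 → |2.164 − 2.236| = 0.072
3: 1716/808 ≈ 2.124 → |2.124 − 2.236| = 0.112
4: 2776/1123 ≈ 2.472 → |2.472 − 2.236| = 0.236

2, 3, 4, 1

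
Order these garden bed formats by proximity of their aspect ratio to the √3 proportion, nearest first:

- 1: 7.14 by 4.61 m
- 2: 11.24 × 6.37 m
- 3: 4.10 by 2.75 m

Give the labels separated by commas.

2, 1, 3

1: 7.14/4.61 ≈ 1.549 → |1.549 − 1.732| = 0.183
2: 11.24/6.37 ≈ 1.765 → |1.765 − 1.732| = 0.033
3: 4.10/2.75 ≈ 1.491 → |1.491 − 1.732| = 0.241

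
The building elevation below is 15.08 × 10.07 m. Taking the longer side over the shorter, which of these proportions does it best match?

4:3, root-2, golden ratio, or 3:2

3:2

15.08/10.07 ≈ 1.498. Nearest candidates are 3:2 (1.500, off by 0.002) and root-2 (1.414, off by 0.084).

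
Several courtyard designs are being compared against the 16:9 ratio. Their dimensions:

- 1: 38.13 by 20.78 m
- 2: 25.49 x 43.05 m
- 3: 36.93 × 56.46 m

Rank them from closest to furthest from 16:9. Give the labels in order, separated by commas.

1, 2, 3

Ratios: 1 = 38.13 / 20.78 ≈ 1.835; 2 = 43.05 / 25.49 ≈ 1.689; 3 = 56.46 / 36.93 ≈ 1.529.
|Δ from 1.778|: 1 0.057; 2 0.089; 3 0.249.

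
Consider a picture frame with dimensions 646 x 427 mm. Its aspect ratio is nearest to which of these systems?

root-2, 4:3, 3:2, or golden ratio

3:2

646/427 ≈ 1.513. Nearest candidates are 3:2 (1.500, off by 0.013) and root-2 (1.414, off by 0.099).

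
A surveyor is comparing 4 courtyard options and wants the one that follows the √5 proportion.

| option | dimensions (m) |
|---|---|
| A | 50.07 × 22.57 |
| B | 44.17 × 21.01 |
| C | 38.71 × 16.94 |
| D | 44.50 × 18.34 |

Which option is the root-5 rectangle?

Target root-5 ≈ 2.236.
A: 2.218 (Δ0.018)  B: 2.102 (Δ0.134)  C: 2.285 (Δ0.049)  D: 2.426 (Δ0.190)

A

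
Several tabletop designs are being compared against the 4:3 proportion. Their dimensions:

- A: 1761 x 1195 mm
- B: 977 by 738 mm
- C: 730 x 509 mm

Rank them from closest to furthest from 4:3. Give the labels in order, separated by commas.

Ratios: A = 1761 / 1195 ≈ 1.474; B = 977 / 738 ≈ 1.324; C = 730 / 509 ≈ 1.434.
|Δ from 1.333|: A 0.141; B 0.009; C 0.101.

B, C, A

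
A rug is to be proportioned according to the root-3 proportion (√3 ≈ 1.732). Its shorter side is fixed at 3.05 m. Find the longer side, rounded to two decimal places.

root-3 ≈ 1.73205.
Longer side = 3.05 × 1.73205 ≈ 5.2828 → 5.28 m.

5.28 m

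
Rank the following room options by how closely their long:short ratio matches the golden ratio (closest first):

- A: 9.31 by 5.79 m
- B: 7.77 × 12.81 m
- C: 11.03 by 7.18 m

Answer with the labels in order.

A, B, C

Ratios: A = 9.31 / 5.79 ≈ 1.608; B = 12.81 / 7.77 ≈ 1.649; C = 11.03 / 7.18 ≈ 1.536.
|Δ from 1.618|: A 0.010; B 0.031; C 0.082.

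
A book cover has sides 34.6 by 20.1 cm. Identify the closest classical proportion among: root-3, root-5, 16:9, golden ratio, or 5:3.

Ratio = 34.6 / 20.1 ≈ 1.721.
Distances: root-3 1.732 (Δ 0.011); root-5 2.236 (Δ 0.515); 16:9 1.778 (Δ 0.057); golden ratio 1.618 (Δ 0.103); 5:3 1.667 (Δ 0.054).

root-3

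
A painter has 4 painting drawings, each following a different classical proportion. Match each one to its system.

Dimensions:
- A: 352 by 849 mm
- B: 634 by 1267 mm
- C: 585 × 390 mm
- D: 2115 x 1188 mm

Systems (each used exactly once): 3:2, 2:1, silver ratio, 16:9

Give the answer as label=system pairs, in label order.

A = 849/352 ≈ 2.412 → silver ratio (2.414)
B = 1267/634 ≈ 1.998 → 2:1 (2.000)
C = 585/390 ≈ 1.500 → 3:2 (1.500)
D = 2115/1188 ≈ 1.780 → 16:9 (1.778)

A=silver ratio, B=2:1, C=3:2, D=16:9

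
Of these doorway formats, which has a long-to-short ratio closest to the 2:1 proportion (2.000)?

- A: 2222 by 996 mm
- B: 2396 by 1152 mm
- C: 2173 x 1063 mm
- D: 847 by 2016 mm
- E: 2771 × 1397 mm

Target 2:1 ≈ 2.000.
A: 2.231 (Δ0.231)  B: 2.080 (Δ0.080)  C: 2.044 (Δ0.044)  D: 2.380 (Δ0.380)  E: 1.984 (Δ0.016)

E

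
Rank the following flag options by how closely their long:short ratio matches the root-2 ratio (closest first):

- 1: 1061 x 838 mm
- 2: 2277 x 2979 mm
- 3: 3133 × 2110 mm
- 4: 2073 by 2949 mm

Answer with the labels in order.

4, 3, 2, 1

Ratios: 1 = 1061 / 838 ≈ 1.266; 2 = 2979 / 2277 ≈ 1.308; 3 = 3133 / 2110 ≈ 1.485; 4 = 2949 / 2073 ≈ 1.423.
|Δ from 1.414|: 1 0.148; 2 0.106; 3 0.071; 4 0.009.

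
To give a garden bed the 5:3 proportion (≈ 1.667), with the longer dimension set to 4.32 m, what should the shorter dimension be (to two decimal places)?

2.59 m

5:3 ≈ 1.66667.
Shorter side = 4.32 ÷ 1.66667 ≈ 2.5920 → 2.59 m.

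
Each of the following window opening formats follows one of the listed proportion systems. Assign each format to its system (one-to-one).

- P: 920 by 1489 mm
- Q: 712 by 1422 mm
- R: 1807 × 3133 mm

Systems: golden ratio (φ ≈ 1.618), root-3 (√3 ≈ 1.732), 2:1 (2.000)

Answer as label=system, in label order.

P = 1489/920 ≈ 1.618 → golden ratio (1.618)
Q = 1422/712 ≈ 1.997 → 2:1 (2.000)
R = 3133/1807 ≈ 1.734 → root-3 (1.732)

P=golden ratio, Q=2:1, R=root-3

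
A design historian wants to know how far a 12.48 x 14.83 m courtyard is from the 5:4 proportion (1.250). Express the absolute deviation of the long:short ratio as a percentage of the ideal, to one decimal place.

Ratio = 14.83 / 12.48 ≈ 1.1883.
Ideal 5:4 = 1.2500. |1.1883 − 1.2500| / 1.2500 ≈ 4.94% → 4.9%.

4.9%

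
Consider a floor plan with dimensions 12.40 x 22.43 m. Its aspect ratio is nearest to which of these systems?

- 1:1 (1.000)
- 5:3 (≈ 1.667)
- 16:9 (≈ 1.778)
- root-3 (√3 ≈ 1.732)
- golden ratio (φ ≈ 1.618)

Ratio = 22.43 / 12.40 ≈ 1.809.
Distances: 1:1 1.000 (Δ 0.809); 5:3 1.667 (Δ 0.142); 16:9 1.778 (Δ 0.031); root-3 1.732 (Δ 0.077); golden ratio 1.618 (Δ 0.191).

16:9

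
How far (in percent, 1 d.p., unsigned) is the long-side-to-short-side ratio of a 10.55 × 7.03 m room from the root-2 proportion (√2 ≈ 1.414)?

6.1%

Ratio = 10.55 / 7.03 ≈ 1.5007.
Ideal root-2 ≈ 1.4142. |1.5007 − 1.4142| / 1.4142 ≈ 6.12% → 6.1%.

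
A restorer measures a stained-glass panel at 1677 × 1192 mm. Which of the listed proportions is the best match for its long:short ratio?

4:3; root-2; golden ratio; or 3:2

root-2

1677/1192 ≈ 1.407. Nearest candidates are root-2 (1.414, off by 0.007) and 4:3 (1.333, off by 0.074).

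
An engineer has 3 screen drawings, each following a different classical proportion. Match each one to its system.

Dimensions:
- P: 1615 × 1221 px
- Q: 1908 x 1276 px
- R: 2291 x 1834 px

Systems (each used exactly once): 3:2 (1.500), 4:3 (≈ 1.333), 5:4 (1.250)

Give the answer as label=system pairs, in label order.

P=4:3, Q=3:2, R=5:4

Ratios: P ≈ 1.323; Q ≈ 1.495; R ≈ 1.249.
Targets: 3:2 ≈ 1.500; 4:3 ≈ 1.333; 5:4 ≈ 1.250.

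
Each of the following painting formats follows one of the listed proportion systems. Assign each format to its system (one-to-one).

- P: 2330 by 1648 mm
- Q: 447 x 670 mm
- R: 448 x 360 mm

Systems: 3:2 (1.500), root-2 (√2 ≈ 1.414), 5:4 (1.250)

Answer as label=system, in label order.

P=root-2, Q=3:2, R=5:4

P = 2330/1648 ≈ 1.414 → root-2 (1.414)
Q = 670/447 ≈ 1.499 → 3:2 (1.500)
R = 448/360 ≈ 1.244 → 5:4 (1.250)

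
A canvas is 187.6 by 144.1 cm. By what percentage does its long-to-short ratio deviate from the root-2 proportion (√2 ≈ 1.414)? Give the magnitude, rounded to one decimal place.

7.9%

Ratio = 187.6 / 144.1 ≈ 1.3019.
Ideal root-2 ≈ 1.4142. |1.3019 − 1.4142| / 1.4142 ≈ 7.94% → 7.9%.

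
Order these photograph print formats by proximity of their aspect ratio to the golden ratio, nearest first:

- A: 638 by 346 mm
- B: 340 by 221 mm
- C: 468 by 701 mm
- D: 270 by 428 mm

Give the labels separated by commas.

D, B, C, A

Ratios: A = 638 / 346 ≈ 1.844; B = 340 / 221 ≈ 1.538; C = 701 / 468 ≈ 1.498; D = 428 / 270 ≈ 1.585.
|Δ from 1.618|: A 0.226; B 0.080; C 0.120; D 0.033.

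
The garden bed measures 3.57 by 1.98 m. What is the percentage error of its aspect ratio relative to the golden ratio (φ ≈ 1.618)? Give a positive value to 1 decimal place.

Ratio = 3.57 / 1.98 ≈ 1.8030.
Ideal golden ratio ≈ 1.6180. |1.8030 − 1.6180| / 1.6180 ≈ 11.43% → 11.4%.

11.4%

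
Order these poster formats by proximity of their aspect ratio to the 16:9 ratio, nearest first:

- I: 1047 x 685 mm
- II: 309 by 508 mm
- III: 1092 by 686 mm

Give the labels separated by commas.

II, III, I

I: 1047/685 ≈ 1.528 → |1.528 − 1.778| = 0.250
II: 508/309 ≈ 1.644 → |1.644 − 1.778| = 0.134
III: 1092/686 ≈ 1.592 → |1.592 − 1.778| = 0.186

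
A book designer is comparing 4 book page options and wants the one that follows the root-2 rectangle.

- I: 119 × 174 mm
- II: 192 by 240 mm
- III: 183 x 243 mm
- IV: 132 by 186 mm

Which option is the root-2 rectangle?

IV

Target root-2 ≈ 1.414.
I: 1.462 (Δ0.048)  II: 1.250 (Δ0.164)  III: 1.328 (Δ0.086)  IV: 1.409 (Δ0.005)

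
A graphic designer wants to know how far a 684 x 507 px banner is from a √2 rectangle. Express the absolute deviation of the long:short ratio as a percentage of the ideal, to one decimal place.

4.6%

Ratio = 684 / 507 ≈ 1.3491.
Ideal root-2 ≈ 1.4142. |1.3491 − 1.4142| / 1.4142 ≈ 4.60% → 4.6%.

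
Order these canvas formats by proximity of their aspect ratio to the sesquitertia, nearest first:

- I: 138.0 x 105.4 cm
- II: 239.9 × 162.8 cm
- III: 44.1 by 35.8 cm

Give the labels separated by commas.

I, III, II

Ratios: I = 138.0 / 105.4 ≈ 1.309; II = 239.9 / 162.8 ≈ 1.474; III = 44.1 / 35.8 ≈ 1.232.
|Δ from 1.333|: I 0.024; II 0.141; III 0.101.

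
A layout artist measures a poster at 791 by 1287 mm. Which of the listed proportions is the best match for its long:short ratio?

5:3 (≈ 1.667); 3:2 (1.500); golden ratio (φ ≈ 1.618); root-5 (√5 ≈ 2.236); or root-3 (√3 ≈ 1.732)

Ratio = 1287 / 791 ≈ 1.627.
Distances: 5:3 1.667 (Δ 0.040); 3:2 1.500 (Δ 0.127); golden ratio 1.618 (Δ 0.009); root-5 2.236 (Δ 0.609); root-3 1.732 (Δ 0.105).

golden ratio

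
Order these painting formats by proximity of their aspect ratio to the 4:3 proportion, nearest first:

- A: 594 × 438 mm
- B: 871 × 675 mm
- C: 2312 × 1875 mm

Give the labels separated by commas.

A, B, C

Ratios: A = 594 / 438 ≈ 1.356; B = 871 / 675 ≈ 1.290; C = 2312 / 1875 ≈ 1.233.
|Δ from 1.333|: A 0.023; B 0.043; C 0.100.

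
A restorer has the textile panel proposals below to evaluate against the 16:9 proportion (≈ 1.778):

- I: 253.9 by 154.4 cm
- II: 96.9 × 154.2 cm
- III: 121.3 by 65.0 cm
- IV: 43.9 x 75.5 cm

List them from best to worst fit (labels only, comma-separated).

I: 253.9/154.4 ≈ 1.644 → |1.644 − 1.778| = 0.134
II: 154.2/96.9 ≈ 1.591 → |1.591 − 1.778| = 0.187
III: 121.3/65.0 ≈ 1.866 → |1.866 − 1.778| = 0.088
IV: 75.5/43.9 ≈ 1.720 → |1.720 − 1.778| = 0.058

IV, III, I, II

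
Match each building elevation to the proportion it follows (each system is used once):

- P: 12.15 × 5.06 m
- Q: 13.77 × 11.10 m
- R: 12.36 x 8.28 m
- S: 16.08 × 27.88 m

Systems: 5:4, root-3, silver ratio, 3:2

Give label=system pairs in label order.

Ratios: P ≈ 2.401; Q ≈ 1.241; R ≈ 1.493; S ≈ 1.734.
Targets: 5:4 ≈ 1.250; root-3 ≈ 1.732; silver ratio ≈ 2.414; 3:2 ≈ 1.500.

P=silver ratio, Q=5:4, R=3:2, S=root-3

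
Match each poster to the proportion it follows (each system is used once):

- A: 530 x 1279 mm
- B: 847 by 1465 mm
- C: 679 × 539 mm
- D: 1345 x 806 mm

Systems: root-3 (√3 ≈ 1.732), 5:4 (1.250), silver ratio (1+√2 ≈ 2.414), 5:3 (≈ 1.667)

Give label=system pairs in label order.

A = 1279/530 ≈ 2.413 → silver ratio (2.414)
B = 1465/847 ≈ 1.730 → root-3 (1.732)
C = 679/539 ≈ 1.260 → 5:4 (1.250)
D = 1345/806 ≈ 1.669 → 5:3 (1.667)

A=silver ratio, B=root-3, C=5:4, D=5:3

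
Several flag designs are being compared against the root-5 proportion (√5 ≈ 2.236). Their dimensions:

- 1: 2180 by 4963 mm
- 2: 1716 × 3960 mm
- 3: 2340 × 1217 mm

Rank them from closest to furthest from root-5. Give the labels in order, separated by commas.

1, 2, 3

Ratios: 1 = 4963 / 2180 ≈ 2.277; 2 = 3960 / 1716 ≈ 2.308; 3 = 2340 / 1217 ≈ 1.923.
|Δ from 2.236|: 1 0.041; 2 0.072; 3 0.313.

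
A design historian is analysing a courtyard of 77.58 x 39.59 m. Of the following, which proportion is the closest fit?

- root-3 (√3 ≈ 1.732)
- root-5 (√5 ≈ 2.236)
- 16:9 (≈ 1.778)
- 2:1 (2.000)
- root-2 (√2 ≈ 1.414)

2:1

77.58/39.59 ≈ 1.960. Nearest candidates are 2:1 (2.000, off by 0.040) and 16:9 (1.778, off by 0.182).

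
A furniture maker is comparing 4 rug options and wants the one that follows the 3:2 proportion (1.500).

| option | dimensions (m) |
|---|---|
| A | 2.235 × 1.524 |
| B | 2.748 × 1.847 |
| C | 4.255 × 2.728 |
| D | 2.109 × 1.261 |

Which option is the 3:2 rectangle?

Target 3:2 ≈ 1.500.
A: 1.467 (Δ0.033)  B: 1.488 (Δ0.012)  C: 1.560 (Δ0.060)  D: 1.672 (Δ0.172)

B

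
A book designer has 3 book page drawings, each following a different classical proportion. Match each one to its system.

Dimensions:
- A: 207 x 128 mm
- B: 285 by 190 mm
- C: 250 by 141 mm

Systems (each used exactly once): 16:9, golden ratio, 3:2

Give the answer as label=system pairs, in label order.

A=golden ratio, B=3:2, C=16:9

Ratios: A ≈ 1.617; B ≈ 1.500; C ≈ 1.773.
Targets: 16:9 ≈ 1.778; golden ratio ≈ 1.618; 3:2 ≈ 1.500.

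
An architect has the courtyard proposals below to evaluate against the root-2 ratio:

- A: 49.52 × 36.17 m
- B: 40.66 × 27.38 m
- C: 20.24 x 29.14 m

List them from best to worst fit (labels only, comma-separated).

C, A, B

A: 49.52/36.17 ≈ 1.369 → |1.369 − 1.414| = 0.045
B: 40.66/27.38 ≈ 1.485 → |1.485 − 1.414| = 0.071
C: 29.14/20.24 ≈ 1.440 → |1.440 − 1.414| = 0.026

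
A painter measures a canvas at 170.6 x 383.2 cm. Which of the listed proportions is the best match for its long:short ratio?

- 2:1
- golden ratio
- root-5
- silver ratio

Ratio = 383.2 / 170.6 ≈ 2.246.
Distances: 2:1 2.000 (Δ 0.246); golden ratio 1.618 (Δ 0.628); root-5 2.236 (Δ 0.010); silver ratio 2.414 (Δ 0.168).

root-5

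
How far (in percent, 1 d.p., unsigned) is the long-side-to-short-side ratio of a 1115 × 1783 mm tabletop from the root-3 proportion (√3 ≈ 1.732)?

7.7%

Ratio = 1783 / 1115 ≈ 1.5991.
Ideal root-3 ≈ 1.7321. |1.5991 − 1.7321| / 1.7321 ≈ 7.68% → 7.7%.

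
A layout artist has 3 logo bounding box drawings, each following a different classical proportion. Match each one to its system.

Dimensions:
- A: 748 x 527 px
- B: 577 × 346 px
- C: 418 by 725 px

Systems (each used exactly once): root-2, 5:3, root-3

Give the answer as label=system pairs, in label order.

Ratios: A ≈ 1.419; B ≈ 1.668; C ≈ 1.734.
Targets: root-2 ≈ 1.414; 5:3 ≈ 1.667; root-3 ≈ 1.732.

A=root-2, B=5:3, C=root-3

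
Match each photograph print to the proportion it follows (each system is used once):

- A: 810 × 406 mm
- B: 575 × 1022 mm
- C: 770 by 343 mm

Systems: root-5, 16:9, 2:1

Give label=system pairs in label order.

A=2:1, B=16:9, C=root-5

Ratios: A ≈ 1.995; B ≈ 1.777; C ≈ 2.245.
Targets: root-5 ≈ 2.236; 16:9 ≈ 1.778; 2:1 ≈ 2.000.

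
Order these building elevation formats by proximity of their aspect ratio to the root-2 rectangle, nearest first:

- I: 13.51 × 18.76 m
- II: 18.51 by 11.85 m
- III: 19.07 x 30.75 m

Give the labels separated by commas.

Ratios: I = 18.76 / 13.51 ≈ 1.389; II = 18.51 / 11.85 ≈ 1.562; III = 30.75 / 19.07 ≈ 1.612.
|Δ from 1.414|: I 0.025; II 0.148; III 0.198.

I, II, III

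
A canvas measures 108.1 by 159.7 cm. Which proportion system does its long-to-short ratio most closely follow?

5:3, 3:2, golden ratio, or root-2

3:2

159.7/108.1 ≈ 1.477. Nearest candidates are 3:2 (1.500, off by 0.023) and root-2 (1.414, off by 0.063).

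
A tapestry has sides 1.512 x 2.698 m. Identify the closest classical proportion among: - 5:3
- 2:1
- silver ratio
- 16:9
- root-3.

Ratio = 2.698 / 1.512 ≈ 1.784.
Distances: 5:3 1.667 (Δ 0.117); 2:1 2.000 (Δ 0.216); silver ratio 2.414 (Δ 0.630); 16:9 1.778 (Δ 0.006); root-3 1.732 (Δ 0.052).

16:9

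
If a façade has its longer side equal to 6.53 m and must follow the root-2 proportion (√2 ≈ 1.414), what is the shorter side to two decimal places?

root-2 ≈ 1.41421.
Shorter side = 6.53 ÷ 1.41421 ≈ 4.6174 → 4.62 m.

4.62 m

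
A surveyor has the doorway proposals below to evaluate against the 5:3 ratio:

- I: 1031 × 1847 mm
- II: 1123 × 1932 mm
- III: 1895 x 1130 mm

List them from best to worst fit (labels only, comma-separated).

III, II, I

I: 1847/1031 ≈ 1.791 → |1.791 − 1.667| = 0.124
II: 1932/1123 ≈ 1.720 → |1.720 − 1.667| = 0.053
III: 1895/1130 ≈ 1.677 → |1.677 − 1.667| = 0.010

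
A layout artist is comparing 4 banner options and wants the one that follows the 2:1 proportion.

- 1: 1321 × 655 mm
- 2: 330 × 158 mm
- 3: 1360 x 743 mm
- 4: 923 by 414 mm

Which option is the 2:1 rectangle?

Ratios (long/short): 1 ≈ 2.017; 2 ≈ 2.089; 3 ≈ 1.830; 4 ≈ 2.229.
2:1 ≈ 2.000; option 1 is nearest (Δ 0.017).

1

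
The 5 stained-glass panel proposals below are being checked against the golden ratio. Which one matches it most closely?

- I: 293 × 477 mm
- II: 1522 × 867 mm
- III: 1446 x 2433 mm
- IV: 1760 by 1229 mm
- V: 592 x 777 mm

I

Ratios (long/short): I ≈ 1.628; II ≈ 1.755; III ≈ 1.683; IV ≈ 1.432; V ≈ 1.312.
golden ratio ≈ 1.618; option I is nearest (Δ 0.010).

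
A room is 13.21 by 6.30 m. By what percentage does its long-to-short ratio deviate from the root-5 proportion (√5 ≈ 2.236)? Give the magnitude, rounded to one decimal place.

6.2%

Ratio = 13.21 / 6.30 ≈ 2.0968.
Ideal root-5 ≈ 2.2361. |2.0968 − 2.2361| / 2.2361 ≈ 6.23% → 6.2%.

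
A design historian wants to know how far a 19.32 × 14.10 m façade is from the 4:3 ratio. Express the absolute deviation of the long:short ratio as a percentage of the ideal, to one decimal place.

2.8%

Ratio = 19.32 / 14.10 ≈ 1.3702.
Ideal 4:3 ≈ 1.3333. |1.3702 − 1.3333| / 1.3333 ≈ 2.77% → 2.8%.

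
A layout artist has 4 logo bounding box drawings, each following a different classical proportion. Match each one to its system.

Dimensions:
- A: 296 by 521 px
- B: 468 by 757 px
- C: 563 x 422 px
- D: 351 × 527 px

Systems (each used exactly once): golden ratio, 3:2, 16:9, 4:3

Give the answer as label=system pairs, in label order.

A=16:9, B=golden ratio, C=4:3, D=3:2

Ratios: A ≈ 1.760; B ≈ 1.618; C ≈ 1.334; D ≈ 1.501.
Targets: golden ratio ≈ 1.618; 3:2 ≈ 1.500; 16:9 ≈ 1.778; 4:3 ≈ 1.333.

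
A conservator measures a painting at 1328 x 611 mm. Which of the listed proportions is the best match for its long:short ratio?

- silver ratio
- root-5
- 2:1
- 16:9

1328/611 ≈ 2.173. Nearest candidates are root-5 (2.236, off by 0.063) and 2:1 (2.000, off by 0.173).

root-5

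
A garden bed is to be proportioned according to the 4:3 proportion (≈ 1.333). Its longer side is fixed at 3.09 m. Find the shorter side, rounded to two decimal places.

2.32 m

4:3 ≈ 1.33333.
Shorter side = 3.09 ÷ 1.33333 ≈ 2.3175 → 2.32 m.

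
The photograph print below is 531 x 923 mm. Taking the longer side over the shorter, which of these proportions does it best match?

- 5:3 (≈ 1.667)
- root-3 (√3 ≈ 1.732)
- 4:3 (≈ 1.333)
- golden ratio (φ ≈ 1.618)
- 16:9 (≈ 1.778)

root-3

923/531 ≈ 1.738. Nearest candidates are root-3 (1.732, off by 0.006) and 16:9 (1.778, off by 0.040).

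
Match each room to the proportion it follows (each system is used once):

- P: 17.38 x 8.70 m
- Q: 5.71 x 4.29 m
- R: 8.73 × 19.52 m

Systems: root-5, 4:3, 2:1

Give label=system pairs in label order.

P=2:1, Q=4:3, R=root-5

P = 17.38/8.70 ≈ 1.998 → 2:1 (2.000)
Q = 5.71/4.29 ≈ 1.331 → 4:3 (1.333)
R = 19.52/8.73 ≈ 2.236 → root-5 (2.236)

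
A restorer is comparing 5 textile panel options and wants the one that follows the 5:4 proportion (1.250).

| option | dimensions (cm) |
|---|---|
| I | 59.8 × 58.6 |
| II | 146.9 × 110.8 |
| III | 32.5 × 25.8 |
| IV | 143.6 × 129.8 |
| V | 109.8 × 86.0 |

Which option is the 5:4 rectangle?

Target 5:4 ≈ 1.250.
I: 1.020 (Δ0.230)  II: 1.326 (Δ0.076)  III: 1.260 (Δ0.010)  IV: 1.106 (Δ0.144)  V: 1.277 (Δ0.027)

III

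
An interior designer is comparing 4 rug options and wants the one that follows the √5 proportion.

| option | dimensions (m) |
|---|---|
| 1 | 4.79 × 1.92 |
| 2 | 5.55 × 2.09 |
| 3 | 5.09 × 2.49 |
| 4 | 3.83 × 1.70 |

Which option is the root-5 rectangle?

4

Ratios (long/short): 1 ≈ 2.495; 2 ≈ 2.656; 3 ≈ 2.044; 4 ≈ 2.253.
root-5 ≈ 2.236; option 4 is nearest (Δ 0.017).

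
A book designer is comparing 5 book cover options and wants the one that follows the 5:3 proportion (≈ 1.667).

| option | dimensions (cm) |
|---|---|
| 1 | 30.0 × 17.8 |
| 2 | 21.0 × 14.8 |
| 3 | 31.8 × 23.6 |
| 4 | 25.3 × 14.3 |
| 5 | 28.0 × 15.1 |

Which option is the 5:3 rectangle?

Target 5:3 ≈ 1.667.
1: 1.685 (Δ0.018)  2: 1.419 (Δ0.248)  3: 1.347 (Δ0.320)  4: 1.769 (Δ0.102)  5: 1.854 (Δ0.187)

1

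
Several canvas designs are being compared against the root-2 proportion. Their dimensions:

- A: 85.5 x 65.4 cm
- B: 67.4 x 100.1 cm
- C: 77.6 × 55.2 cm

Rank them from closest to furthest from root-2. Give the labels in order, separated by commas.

C, B, A

A: 85.5/65.4 ≈ 1.307 → |1.307 − 1.414| = 0.107
B: 100.1/67.4 ≈ 1.485 → |1.485 − 1.414| = 0.071
C: 77.6/55.2 ≈ 1.406 → |1.406 − 1.414| = 0.008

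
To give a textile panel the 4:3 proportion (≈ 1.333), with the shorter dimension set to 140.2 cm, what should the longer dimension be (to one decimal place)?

4:3 ≈ 1.33333.
Longer side = 140.2 × 1.33333 ≈ 186.933 → 186.9 cm.

186.9 cm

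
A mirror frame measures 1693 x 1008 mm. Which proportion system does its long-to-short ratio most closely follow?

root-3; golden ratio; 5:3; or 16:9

5:3

Ratio = 1693 / 1008 ≈ 1.680.
Distances: root-3 1.732 (Δ 0.052); golden ratio 1.618 (Δ 0.062); 5:3 1.667 (Δ 0.013); 16:9 1.778 (Δ 0.098).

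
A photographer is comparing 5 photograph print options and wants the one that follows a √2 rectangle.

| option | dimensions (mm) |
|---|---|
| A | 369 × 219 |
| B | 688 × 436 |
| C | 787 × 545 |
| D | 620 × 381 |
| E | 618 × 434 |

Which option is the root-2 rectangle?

E

Target root-2 ≈ 1.414.
A: 1.685 (Δ0.271)  B: 1.578 (Δ0.164)  C: 1.444 (Δ0.030)  D: 1.627 (Δ0.213)  E: 1.424 (Δ0.010)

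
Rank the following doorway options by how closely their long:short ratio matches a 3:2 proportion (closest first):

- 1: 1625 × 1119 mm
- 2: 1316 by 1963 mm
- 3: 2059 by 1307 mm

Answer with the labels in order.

Ratios: 1 = 1625 / 1119 ≈ 1.452; 2 = 1963 / 1316 ≈ 1.492; 3 = 2059 / 1307 ≈ 1.575.
|Δ from 1.500|: 1 0.048; 2 0.008; 3 0.075.

2, 1, 3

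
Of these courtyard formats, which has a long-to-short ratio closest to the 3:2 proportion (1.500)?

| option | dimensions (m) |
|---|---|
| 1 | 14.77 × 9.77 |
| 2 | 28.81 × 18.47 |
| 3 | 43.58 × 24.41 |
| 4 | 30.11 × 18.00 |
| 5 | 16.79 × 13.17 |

Ratios (long/short): 1 ≈ 1.512; 2 ≈ 1.560; 3 ≈ 1.785; 4 ≈ 1.673; 5 ≈ 1.275.
3:2 ≈ 1.500; option 1 is nearest (Δ 0.012).

1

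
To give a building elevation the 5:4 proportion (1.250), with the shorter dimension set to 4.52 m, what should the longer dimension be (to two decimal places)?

5:4 = 1.25000.
Longer side = 4.52 × 1.25000 ≈ 5.6500 → 5.65 m.

5.65 m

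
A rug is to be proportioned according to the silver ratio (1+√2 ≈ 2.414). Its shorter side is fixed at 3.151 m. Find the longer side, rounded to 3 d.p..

silver ratio ≈ 2.41421.
Longer side = 3.151 × 2.41421 ≈ 7.60718 → 7.607 m.

7.607 m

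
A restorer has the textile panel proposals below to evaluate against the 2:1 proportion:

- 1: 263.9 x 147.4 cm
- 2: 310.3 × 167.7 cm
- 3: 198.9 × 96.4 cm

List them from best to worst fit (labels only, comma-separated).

1: 263.9/147.4 ≈ 1.790 → |1.790 − 2.000| = 0.210
2: 310.3/167.7 ≈ 1.850 → |1.850 − 2.000| = 0.150
3: 198.9/96.4 ≈ 2.063 → |2.063 − 2.000| = 0.063

3, 2, 1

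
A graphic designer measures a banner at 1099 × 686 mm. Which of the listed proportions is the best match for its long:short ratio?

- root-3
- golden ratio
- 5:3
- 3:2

golden ratio

1099/686 ≈ 1.602. Nearest candidates are golden ratio (1.618, off by 0.016) and 5:3 (1.667, off by 0.065).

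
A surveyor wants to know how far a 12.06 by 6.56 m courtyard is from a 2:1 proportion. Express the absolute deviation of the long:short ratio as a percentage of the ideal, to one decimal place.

Ratio = 12.06 / 6.56 ≈ 1.8384.
Ideal 2:1 = 2.0000. |1.8384 − 2.0000| / 2.0000 ≈ 8.08% → 8.1%.

8.1%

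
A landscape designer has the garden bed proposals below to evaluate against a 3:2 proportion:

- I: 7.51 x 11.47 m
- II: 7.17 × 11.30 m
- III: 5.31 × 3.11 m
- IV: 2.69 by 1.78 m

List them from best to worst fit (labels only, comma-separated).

I: 11.47/7.51 ≈ 1.527 → |1.527 − 1.500| = 0.027
II: 11.30/7.17 ≈ 1.576 → |1.576 − 1.500| = 0.076
III: 5.31/3.11 ≈ 1.707 → |1.707 − 1.500| = 0.207
IV: 2.69/1.78 ≈ 1.511 → |1.511 − 1.500| = 0.011

IV, I, II, III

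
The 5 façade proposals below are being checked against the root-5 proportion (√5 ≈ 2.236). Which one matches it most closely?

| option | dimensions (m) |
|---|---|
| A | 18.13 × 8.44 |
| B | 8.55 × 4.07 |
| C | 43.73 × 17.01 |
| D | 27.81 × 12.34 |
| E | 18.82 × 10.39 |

D

Target root-5 ≈ 2.236.
A: 2.148 (Δ0.088)  B: 2.101 (Δ0.135)  C: 2.571 (Δ0.335)  D: 2.254 (Δ0.018)  E: 1.811 (Δ0.425)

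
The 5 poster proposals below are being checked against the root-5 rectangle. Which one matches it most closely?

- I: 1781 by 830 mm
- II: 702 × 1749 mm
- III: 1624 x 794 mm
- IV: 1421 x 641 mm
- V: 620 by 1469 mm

IV

Target root-5 ≈ 2.236.
I: 2.146 (Δ0.090)  II: 2.491 (Δ0.255)  III: 2.045 (Δ0.191)  IV: 2.217 (Δ0.019)  V: 2.369 (Δ0.133)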